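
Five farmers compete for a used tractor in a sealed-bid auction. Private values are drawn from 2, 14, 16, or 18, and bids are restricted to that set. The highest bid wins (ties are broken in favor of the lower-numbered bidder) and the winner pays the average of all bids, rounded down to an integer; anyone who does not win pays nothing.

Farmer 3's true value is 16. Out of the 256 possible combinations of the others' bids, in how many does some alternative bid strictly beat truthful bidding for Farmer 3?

87

Others bid (2, 2, 2, 14): truth gives 9; bid 14 gives 10 > 9. Violating.
Others bid (2, 2, 2, 18): truth gives 0; bid 18 gives 8 > 0. Violating.
Others bid (2, 2, 14, 2): truth gives 9; bid 14 gives 10 > 9. Violating.
Others bid (2, 2, 14, 18): truth gives 0; bid 18 gives 6 > 0. Violating.
Others bid (2, 2, 2, 2): truth gives 12; no alternative beats it.
Others bid (2, 2, 2, 16): truth gives 9; no alternative beats it.
(Checking all 256 profiles: 87 have a profitable deviation, 169 do not.)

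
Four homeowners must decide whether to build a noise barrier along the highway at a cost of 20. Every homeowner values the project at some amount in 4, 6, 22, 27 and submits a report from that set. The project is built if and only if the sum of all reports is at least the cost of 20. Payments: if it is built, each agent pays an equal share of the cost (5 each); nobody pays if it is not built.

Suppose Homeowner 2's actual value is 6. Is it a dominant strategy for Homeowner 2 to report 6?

Consider the case where Homeowner 1 reports 4, Homeowner 3 reports 4 and Homeowner 4 reports 4.
Truthful report 6: project not built, utility 0.
Report 22 instead: project built, pays 5, utility 6 - 5 = 1.
Since 1 > 0, reporting 22 is strictly better here, so truthful reporting is not dominant.

No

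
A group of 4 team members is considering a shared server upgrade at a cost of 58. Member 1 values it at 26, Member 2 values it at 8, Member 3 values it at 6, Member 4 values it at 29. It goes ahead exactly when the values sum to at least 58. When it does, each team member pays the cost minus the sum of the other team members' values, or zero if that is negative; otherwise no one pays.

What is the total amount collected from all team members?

Total value 69 ≥ cost 58, so it is built.
Member 1: others sum to 43; max(0, 58 - 43) = 15.
Member 2: others sum to 61; max(0, 58 - 61) = 0.
Member 3: others sum to 63; max(0, 58 - 63) = 0.
Member 4: others sum to 40; max(0, 58 - 40) = 18.
Total collected = 15 + 0 + 0 + 18 = 33.

33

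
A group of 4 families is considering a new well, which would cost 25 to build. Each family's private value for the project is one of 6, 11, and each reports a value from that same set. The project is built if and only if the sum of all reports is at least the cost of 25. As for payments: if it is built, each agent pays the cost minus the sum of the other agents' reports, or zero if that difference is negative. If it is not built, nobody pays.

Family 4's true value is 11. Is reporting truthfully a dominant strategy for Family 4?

Check each profile of the others' reports and compare truth against every alternative report.
Others report (6, 6, 6): truth gives 4, best alternative gives 0.
Others report (6, 11, 11): truth gives 11, best alternative gives 11.
Others report (11, 6, 11): truth gives 11, best alternative gives 11.
Others report (11, 11, 6): truth gives 11, best alternative gives 11.
Others report (11, 11, 11): truth gives 11, best alternative gives 11.
Others report (6, 6, 11): truth gives 9, best alternative gives 9.
(Remaining 2 profiles checked similarly; truth is weakly best in each.)
In every case the truthful report is at least as good as any alternative, so it is a dominant strategy.

Yes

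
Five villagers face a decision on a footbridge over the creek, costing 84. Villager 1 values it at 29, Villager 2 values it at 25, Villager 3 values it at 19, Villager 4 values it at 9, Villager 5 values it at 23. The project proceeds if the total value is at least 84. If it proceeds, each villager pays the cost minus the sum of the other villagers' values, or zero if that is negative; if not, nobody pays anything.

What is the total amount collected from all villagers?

14

Total value 105 ≥ cost 84, so it is built.
Villager 1: others sum to 76; max(0, 84 - 76) = 8.
Villager 2: others sum to 80; max(0, 84 - 80) = 4.
Villager 3: others sum to 86; max(0, 84 - 86) = 0.
Villager 4: others sum to 96; max(0, 84 - 96) = 0.
Villager 5: others sum to 82; max(0, 84 - 82) = 2.
Total collected = 8 + 4 + 0 + 0 + 2 = 14.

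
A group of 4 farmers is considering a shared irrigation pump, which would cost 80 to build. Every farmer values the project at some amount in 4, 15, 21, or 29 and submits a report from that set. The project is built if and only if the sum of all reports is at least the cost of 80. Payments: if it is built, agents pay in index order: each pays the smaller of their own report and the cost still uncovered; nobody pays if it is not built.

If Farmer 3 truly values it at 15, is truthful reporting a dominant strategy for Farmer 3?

No

Consider the case where Farmer 1 reports 21, Farmer 2 reports 29 and Farmer 4 reports 29.
Truthful report 15: project built, pays 15, utility 15 - 15 = 0.
Report 4 instead: project built, pays 4, utility 15 - 4 = 11.
Since 11 > 0, reporting 4 is strictly better here, so truthful reporting is not dominant.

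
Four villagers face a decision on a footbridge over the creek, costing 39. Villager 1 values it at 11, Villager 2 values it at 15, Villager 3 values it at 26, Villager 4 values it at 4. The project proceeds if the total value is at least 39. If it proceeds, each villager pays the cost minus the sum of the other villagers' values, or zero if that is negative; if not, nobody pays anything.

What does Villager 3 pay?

9

Total value 56 ≥ cost 39, so the project is built.
The other villagers' values sum to 30.
Cost minus that sum is 39 - 30 = 9.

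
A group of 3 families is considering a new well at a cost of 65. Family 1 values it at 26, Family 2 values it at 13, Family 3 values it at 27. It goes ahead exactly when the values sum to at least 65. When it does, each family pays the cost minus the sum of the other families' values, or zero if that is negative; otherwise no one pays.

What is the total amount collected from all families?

63

Total value 66 ≥ cost 65, so it is built.
Family 1: others sum to 40; max(0, 65 - 40) = 25.
Family 2: others sum to 53; max(0, 65 - 53) = 12.
Family 3: others sum to 39; max(0, 65 - 39) = 26.
Total collected = 25 + 12 + 26 = 63.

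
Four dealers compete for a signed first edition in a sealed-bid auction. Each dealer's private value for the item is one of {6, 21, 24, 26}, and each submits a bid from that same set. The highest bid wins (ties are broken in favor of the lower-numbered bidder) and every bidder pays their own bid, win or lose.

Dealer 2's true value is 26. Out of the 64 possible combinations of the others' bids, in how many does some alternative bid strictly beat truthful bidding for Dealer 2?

34

Others bid (6, 6, 6): truth gives 0; bid 21 gives 5 > 0. Violating.
Others bid (6, 6, 21): truth gives 0; bid 21 gives 5 > 0. Violating.
Others bid (6, 6, 24): truth gives 0; bid 24 gives 2 > 0. Violating.
Others bid (6, 21, 6): truth gives 0; bid 21 gives 5 > 0. Violating.
Others bid (6, 6, 26): truth gives 0; no alternative beats it.
Others bid (6, 21, 26): truth gives 0; no alternative beats it.
(Checking all 64 profiles: 34 have a profitable deviation, 30 do not.)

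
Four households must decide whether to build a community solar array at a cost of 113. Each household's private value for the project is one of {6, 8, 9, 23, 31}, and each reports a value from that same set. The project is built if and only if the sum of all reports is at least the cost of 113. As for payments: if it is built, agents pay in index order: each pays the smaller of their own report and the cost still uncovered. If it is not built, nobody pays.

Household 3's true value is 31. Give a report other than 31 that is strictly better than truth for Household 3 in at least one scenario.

23

Suppose Household 1 reports 31, Household 2 reports 31 and Household 4 reports 31.
Report 31: project built, pays 31, utility 31 - 31 = 0.
Report 23: project built, pays 23, utility 31 - 23 = 8.
So reporting 23 beats truth here (8 > 0).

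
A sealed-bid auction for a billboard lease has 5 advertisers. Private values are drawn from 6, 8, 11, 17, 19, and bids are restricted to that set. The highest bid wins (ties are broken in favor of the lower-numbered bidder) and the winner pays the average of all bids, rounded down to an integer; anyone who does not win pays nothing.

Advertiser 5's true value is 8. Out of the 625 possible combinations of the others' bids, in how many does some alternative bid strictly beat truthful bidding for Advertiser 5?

10

Others bid (6, 6, 6, 8): truth gives 0; bid 11 gives 1 > 0. Violating.
Others bid (6, 6, 8, 6): truth gives 0; bid 11 gives 1 > 0. Violating.
Others bid (6, 6, 8, 8): truth gives 0; bid 11 gives 1 > 0. Violating.
Others bid (6, 8, 6, 6): truth gives 0; bid 11 gives 1 > 0. Violating.
Others bid (6, 6, 6, 6): truth gives 2; no alternative beats it.
Others bid (6, 6, 6, 11): truth gives 0; no alternative beats it.
(Checking all 625 profiles: 10 have a profitable deviation, 615 do not.)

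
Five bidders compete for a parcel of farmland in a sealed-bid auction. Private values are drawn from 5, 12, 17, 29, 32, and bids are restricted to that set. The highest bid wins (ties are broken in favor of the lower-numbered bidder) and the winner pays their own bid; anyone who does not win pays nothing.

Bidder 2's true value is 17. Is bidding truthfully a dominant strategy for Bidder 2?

No

Consider the case where Bidder 1 bids 5, Bidder 3 bids 5, Bidder 4 bids 5 and Bidder 5 bids 5.
Truthful bid 17: wins, pays 17, utility 17 - 17 = 0.
Bid 12 instead: wins, pays 12, utility 17 - 12 = 5.
Since 5 > 0, bidding 12 is strictly better here, so truthful bidding is not dominant.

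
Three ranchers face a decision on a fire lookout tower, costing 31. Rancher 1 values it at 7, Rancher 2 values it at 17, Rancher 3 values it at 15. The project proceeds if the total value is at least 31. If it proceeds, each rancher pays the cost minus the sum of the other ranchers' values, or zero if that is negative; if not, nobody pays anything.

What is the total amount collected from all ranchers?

16

Total value 39 ≥ cost 31, so it is built.
Rancher 1: others sum to 32; max(0, 31 - 32) = 0.
Rancher 2: others sum to 22; max(0, 31 - 22) = 9.
Rancher 3: others sum to 24; max(0, 31 - 24) = 7.
Total collected = 0 + 9 + 7 = 16.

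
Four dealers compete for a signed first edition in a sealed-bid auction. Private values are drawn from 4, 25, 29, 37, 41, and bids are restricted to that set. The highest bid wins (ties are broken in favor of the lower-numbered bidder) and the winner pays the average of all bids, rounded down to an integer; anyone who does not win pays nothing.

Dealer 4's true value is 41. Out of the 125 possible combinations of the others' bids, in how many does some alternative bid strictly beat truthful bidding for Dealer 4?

Others bid (4, 4, 4): truth gives 28; bid 25 gives 32 > 28. Violating.
Others bid (4, 4, 25): truth gives 23; bid 29 gives 26 > 23. Violating.
Others bid (4, 4, 29): truth gives 22; bid 37 gives 23 > 22. Violating.
Others bid (4, 25, 4): truth gives 23; bid 29 gives 26 > 23. Violating.
Others bid (4, 4, 37): truth gives 20; no alternative beats it.
Others bid (4, 4, 41): truth gives 0; no alternative beats it.
(Checking all 125 profiles: 27 have a profitable deviation, 98 do not.)

27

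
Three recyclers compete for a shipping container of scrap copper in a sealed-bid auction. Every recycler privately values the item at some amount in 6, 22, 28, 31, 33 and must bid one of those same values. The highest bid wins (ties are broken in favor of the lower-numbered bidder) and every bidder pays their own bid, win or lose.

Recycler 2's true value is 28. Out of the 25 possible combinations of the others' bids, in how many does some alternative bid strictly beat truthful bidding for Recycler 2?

Others bid (6, 6): truth gives 0; bid 22 gives 6 > 0. Violating.
Others bid (6, 22): truth gives 0; bid 22 gives 6 > 0. Violating.
Others bid (6, 31): truth gives -28; bid 31 gives -3 > -28. Violating.
Others bid (6, 33): truth gives -28; bid 33 gives -5 > -28. Violating.
Others bid (6, 28): truth gives 0; no alternative beats it.
Others bid (22, 6): truth gives 0; no alternative beats it.
(Checking all 25 profiles: 21 have a profitable deviation, 4 do not.)

21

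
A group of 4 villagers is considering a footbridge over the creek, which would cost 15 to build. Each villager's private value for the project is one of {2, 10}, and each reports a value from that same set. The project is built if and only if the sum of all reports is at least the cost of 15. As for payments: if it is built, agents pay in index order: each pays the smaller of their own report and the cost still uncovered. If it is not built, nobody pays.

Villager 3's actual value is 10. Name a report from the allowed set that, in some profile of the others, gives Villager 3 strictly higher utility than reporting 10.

Suppose Villager 1 reports 2, Villager 2 reports 2 and Villager 4 reports 10.
Report 10: project built, pays 10, utility 10 - 10 = 0.
Report 2: project built, pays 2, utility 10 - 2 = 8.
So reporting 2 beats truth here (8 > 0).

2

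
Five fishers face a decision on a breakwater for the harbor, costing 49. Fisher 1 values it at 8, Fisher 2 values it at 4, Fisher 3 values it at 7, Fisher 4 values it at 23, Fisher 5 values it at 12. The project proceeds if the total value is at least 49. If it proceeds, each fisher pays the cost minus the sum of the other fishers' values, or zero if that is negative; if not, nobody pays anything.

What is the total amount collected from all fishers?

Total value 54 ≥ cost 49, so it is built.
Fisher 1: others sum to 46; max(0, 49 - 46) = 3.
Fisher 2: others sum to 50; max(0, 49 - 50) = 0.
Fisher 3: others sum to 47; max(0, 49 - 47) = 2.
Fisher 4: others sum to 31; max(0, 49 - 31) = 18.
Fisher 5: others sum to 42; max(0, 49 - 42) = 7.
Total collected = 3 + 0 + 2 + 18 + 7 = 30.

30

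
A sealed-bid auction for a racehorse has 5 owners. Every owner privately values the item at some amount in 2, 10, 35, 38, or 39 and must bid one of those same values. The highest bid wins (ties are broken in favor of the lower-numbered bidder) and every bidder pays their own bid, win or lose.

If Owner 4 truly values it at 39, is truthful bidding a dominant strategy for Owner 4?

No

Consider the case where Owner 1 bids 2, Owner 2 bids 2, Owner 3 bids 2 and Owner 5 bids 2.
Truthful bid 39: wins, pays 39, utility 39 - 39 = 0.
Bid 10 instead: wins, pays 10, utility 39 - 10 = 29.
Since 29 > 0, bidding 10 is strictly better here, so truthful bidding is not dominant.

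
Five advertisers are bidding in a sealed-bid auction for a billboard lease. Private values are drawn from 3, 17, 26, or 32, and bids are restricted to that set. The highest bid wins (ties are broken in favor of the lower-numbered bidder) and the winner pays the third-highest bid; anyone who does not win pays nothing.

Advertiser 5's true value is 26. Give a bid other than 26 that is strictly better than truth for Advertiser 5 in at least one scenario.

32

Suppose Advertiser 1 bids 3, Advertiser 2 bids 3, Advertiser 3 bids 3 and Advertiser 4 bids 26.
Bid 26: loses, pays 0, utility 0.
Bid 32: wins, pays 3, utility 26 - 3 = 23.
So bidding 32 beats truth here (23 > 0).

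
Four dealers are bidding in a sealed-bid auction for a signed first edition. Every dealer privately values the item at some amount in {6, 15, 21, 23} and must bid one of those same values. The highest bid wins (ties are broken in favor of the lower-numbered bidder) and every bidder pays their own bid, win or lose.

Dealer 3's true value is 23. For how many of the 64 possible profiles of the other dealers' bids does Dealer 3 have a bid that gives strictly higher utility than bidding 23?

Others bid (6, 6, 6): truth gives 0; bid 15 gives 8 > 0. Violating.
Others bid (6, 6, 15): truth gives 0; bid 15 gives 8 > 0. Violating.
Others bid (6, 6, 21): truth gives 0; bid 21 gives 2 > 0. Violating.
Others bid (6, 15, 6): truth gives 0; bid 21 gives 2 > 0. Violating.
Others bid (6, 6, 23): truth gives 0; no alternative beats it.
Others bid (6, 15, 23): truth gives 0; no alternative beats it.
(Checking all 64 profiles: 40 have a profitable deviation, 24 do not.)

40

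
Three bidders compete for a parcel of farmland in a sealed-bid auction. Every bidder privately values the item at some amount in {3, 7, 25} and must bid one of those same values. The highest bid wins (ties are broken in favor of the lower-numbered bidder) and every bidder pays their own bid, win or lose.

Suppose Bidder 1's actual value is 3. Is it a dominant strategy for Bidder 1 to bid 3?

Check each profile of the others' bids and compare truth against every alternative bid.
Others bid (3, 3): truth gives 0, best alternative gives -4.
Others bid (3, 25): truth gives -3, best alternative gives -7.
Others bid (7, 25): truth gives -3, best alternative gives -7.
Others bid (25, 3): truth gives -3, best alternative gives -7.
Others bid (25, 7): truth gives -3, best alternative gives -7.
Others bid (25, 25): truth gives -3, best alternative gives -7.
(Remaining 3 profiles checked similarly; truth is weakly best in each.)
In every case the truthful bid is at least as good as any alternative, so it is a dominant strategy.

Yes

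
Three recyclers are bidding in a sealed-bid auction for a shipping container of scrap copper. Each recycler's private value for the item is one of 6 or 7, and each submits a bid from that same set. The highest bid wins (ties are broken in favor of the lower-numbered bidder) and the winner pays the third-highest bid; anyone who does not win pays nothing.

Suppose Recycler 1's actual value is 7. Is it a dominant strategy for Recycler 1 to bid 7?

Check each profile of the others' bids and compare truth against every alternative bid.
Others bid (6, 7): truth gives 1, best alternative gives 0.
Others bid (7, 6): truth gives 1, best alternative gives 0.
Others bid (6, 6): truth gives 1, best alternative gives 1.
Others bid (7, 7): truth gives 0, best alternative gives 0.
In every case the truthful bid is at least as good as any alternative, so it is a dominant strategy.

Yes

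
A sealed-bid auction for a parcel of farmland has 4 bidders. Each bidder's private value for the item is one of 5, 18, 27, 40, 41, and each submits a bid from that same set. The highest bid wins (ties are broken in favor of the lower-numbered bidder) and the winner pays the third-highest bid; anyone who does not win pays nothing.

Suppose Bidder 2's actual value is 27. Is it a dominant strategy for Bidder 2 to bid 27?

No

Consider the case where Bidder 1 bids 5, Bidder 3 bids 5 and Bidder 4 bids 40.
Truthful bid 27: loses, pays 0, utility 0.
Bid 40 instead: wins, pays 5, utility 27 - 5 = 22.
Since 22 > 0, bidding 40 is strictly better here, so truthful bidding is not dominant.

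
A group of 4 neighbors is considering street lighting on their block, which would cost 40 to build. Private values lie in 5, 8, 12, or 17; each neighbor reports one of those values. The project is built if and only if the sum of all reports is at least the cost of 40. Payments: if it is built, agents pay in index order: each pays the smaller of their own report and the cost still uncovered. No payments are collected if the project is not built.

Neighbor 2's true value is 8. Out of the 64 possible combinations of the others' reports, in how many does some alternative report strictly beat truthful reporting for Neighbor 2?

Others report (5, 17, 17): truth gives 0; report 5 gives 3 > 0. Violating.
Others report (8, 12, 17): truth gives 0; report 5 gives 3 > 0. Violating.
Others report (8, 17, 12): truth gives 0; report 5 gives 3 > 0. Violating.
Others report (8, 17, 17): truth gives 0; report 5 gives 3 > 0. Violating.
Others report (5, 5, 5): truth gives 0; no alternative beats it.
Others report (5, 5, 8): truth gives 0; no alternative beats it.
(Checking all 64 profiles: 20 have a profitable deviation, 44 do not.)

20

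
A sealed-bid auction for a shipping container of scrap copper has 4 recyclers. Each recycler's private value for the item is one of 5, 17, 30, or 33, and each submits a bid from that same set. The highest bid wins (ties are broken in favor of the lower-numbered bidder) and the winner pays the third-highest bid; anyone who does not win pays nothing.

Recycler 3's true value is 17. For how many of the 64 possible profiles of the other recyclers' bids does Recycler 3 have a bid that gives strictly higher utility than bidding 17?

Others bid (5, 5, 30): truth gives 0; bid 30 gives 12 > 0. Violating.
Others bid (5, 5, 33): truth gives 0; bid 33 gives 12 > 0. Violating.
Others bid (5, 17, 5): truth gives 0; bid 30 gives 12 > 0. Violating.
Others bid (5, 30, 5): truth gives 0; bid 33 gives 12 > 0. Violating.
Others bid (5, 5, 5): truth gives 12; no alternative beats it.
Others bid (5, 5, 17): truth gives 12; no alternative beats it.
(Checking all 64 profiles: 6 have a profitable deviation, 58 do not.)

6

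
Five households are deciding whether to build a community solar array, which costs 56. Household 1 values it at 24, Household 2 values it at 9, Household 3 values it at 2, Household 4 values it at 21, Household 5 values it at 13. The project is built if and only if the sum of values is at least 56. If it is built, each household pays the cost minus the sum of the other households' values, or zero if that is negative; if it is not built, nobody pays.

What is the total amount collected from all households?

19

Total value 69 ≥ cost 56, so it is built.
Household 1: others sum to 45; max(0, 56 - 45) = 11.
Household 2: others sum to 60; max(0, 56 - 60) = 0.
Household 3: others sum to 67; max(0, 56 - 67) = 0.
Household 4: others sum to 48; max(0, 56 - 48) = 8.
Household 5: others sum to 56; max(0, 56 - 56) = 0.
Total collected = 11 + 0 + 0 + 8 + 0 = 19.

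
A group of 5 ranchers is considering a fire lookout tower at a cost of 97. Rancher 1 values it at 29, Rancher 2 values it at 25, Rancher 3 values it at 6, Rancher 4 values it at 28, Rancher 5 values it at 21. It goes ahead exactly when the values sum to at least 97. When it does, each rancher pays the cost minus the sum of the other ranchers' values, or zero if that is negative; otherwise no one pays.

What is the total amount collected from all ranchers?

55

Total value 109 ≥ cost 97, so it is built.
Rancher 1: others sum to 80; max(0, 97 - 80) = 17.
Rancher 2: others sum to 84; max(0, 97 - 84) = 13.
Rancher 3: others sum to 103; max(0, 97 - 103) = 0.
Rancher 4: others sum to 81; max(0, 97 - 81) = 16.
Rancher 5: others sum to 88; max(0, 97 - 88) = 9.
Total collected = 17 + 13 + 0 + 16 + 9 = 55.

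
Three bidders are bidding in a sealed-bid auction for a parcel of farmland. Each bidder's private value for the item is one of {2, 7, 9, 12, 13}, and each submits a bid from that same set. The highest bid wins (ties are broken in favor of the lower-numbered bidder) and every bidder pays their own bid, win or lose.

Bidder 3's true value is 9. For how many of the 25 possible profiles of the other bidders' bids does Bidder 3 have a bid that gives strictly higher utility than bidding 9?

Others bid (2, 2): truth gives 0; bid 7 gives 2 > 0. Violating.
Others bid (2, 9): truth gives -9; bid 2 gives -2 > -9. Violating.
Others bid (2, 12): truth gives -9; bid 2 gives -2 > -9. Violating.
Others bid (2, 13): truth gives -9; bid 2 gives -2 > -9. Violating.
Others bid (2, 7): truth gives 0; no alternative beats it.
Others bid (7, 2): truth gives 0; no alternative beats it.
(Checking all 25 profiles: 22 have a profitable deviation, 3 do not.)

22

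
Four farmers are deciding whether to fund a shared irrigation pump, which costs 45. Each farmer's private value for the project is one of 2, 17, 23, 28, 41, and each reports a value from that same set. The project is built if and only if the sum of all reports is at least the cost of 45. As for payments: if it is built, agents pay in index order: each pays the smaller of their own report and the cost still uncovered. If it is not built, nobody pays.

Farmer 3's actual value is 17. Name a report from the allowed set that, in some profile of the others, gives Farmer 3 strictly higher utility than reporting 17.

2

Suppose Farmer 1 reports 2, Farmer 2 reports 2 and Farmer 4 reports 41.
Report 17: project built, pays 17, utility 17 - 17 = 0.
Report 2: project built, pays 2, utility 17 - 2 = 15.
So reporting 2 beats truth here (15 > 0).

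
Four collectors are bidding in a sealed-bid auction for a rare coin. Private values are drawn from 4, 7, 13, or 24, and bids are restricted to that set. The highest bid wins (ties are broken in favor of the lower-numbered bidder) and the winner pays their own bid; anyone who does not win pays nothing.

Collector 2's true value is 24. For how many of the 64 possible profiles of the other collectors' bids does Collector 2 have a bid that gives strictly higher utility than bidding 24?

18

Others bid (4, 4, 4): truth gives 0; bid 7 gives 17 > 0. Violating.
Others bid (4, 4, 7): truth gives 0; bid 7 gives 17 > 0. Violating.
Others bid (4, 4, 13): truth gives 0; bid 13 gives 11 > 0. Violating.
Others bid (4, 7, 4): truth gives 0; bid 7 gives 17 > 0. Violating.
Others bid (4, 4, 24): truth gives 0; no alternative beats it.
Others bid (4, 7, 24): truth gives 0; no alternative beats it.
(Checking all 64 profiles: 18 have a profitable deviation, 46 do not.)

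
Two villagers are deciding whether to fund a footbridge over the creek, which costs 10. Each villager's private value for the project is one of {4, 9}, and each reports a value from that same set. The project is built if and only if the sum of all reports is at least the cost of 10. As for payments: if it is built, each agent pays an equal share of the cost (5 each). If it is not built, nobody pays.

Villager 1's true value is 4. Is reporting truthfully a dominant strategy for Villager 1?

Yes

Check each profile of the others' reports and compare truth against every alternative report.
Others report (4): truth gives 0, best alternative gives -1.
Others report (9): truth gives -1, best alternative gives -1.
In every case the truthful report is at least as good as any alternative, so it is a dominant strategy.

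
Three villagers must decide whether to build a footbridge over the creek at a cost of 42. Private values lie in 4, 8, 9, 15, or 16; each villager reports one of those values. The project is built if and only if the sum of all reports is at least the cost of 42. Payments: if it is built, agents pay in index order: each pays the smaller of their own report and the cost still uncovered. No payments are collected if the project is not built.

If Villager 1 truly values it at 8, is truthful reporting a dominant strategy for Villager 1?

Check each profile of the others' reports and compare truth against every alternative report.
Others report (4, 4): truth gives 0, best alternative gives 0.
Others report (4, 8): truth gives 0, best alternative gives 0.
Others report (4, 9): truth gives 0, best alternative gives 0.
Others report (4, 15): truth gives 0, best alternative gives 0.
Others report (4, 16): truth gives 0, best alternative gives 0.
Others report (8, 4): truth gives 0, best alternative gives 0.
(Remaining 19 profiles checked similarly; truth is weakly best in each.)
In every case the truthful report is at least as good as any alternative, so it is a dominant strategy.

Yes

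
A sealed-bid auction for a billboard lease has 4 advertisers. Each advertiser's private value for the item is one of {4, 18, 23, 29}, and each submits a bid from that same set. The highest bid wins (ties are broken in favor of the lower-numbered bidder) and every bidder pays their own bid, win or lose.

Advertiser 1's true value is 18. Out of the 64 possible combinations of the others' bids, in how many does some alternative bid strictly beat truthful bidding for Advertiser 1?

Others bid (4, 4, 4): truth gives 0; bid 4 gives 14 > 0. Violating.
Others bid (4, 4, 23): truth gives -18; bid 4 gives -4 > -18. Violating.
Others bid (4, 4, 29): truth gives -18; bid 4 gives -4 > -18. Violating.
Others bid (4, 18, 23): truth gives -18; bid 4 gives -4 > -18. Violating.
Others bid (4, 4, 18): truth gives 0; no alternative beats it.
Others bid (4, 18, 4): truth gives 0; no alternative beats it.
(Checking all 64 profiles: 57 have a profitable deviation, 7 do not.)

57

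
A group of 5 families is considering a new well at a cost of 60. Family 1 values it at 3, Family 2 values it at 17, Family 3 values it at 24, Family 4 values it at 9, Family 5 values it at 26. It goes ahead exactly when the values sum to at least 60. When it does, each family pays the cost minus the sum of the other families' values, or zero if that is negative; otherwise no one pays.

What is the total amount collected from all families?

12

Total value 79 ≥ cost 60, so it is built.
Family 1: others sum to 76; max(0, 60 - 76) = 0.
Family 2: others sum to 62; max(0, 60 - 62) = 0.
Family 3: others sum to 55; max(0, 60 - 55) = 5.
Family 4: others sum to 70; max(0, 60 - 70) = 0.
Family 5: others sum to 53; max(0, 60 - 53) = 7.
Total collected = 0 + 0 + 5 + 0 + 7 = 12.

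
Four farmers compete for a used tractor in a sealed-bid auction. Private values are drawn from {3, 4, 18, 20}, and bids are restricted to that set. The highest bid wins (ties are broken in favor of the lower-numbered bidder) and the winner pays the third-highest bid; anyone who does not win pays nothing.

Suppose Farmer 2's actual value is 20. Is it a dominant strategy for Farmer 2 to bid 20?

Yes

Check each profile of the others' bids and compare truth against every alternative bid.
Others bid (3, 3, 20): truth gives 17, best alternative gives 0.
Others bid (3, 20, 3): truth gives 17, best alternative gives 0.
Others bid (18, 3, 3): truth gives 17, best alternative gives 0.
Others bid (3, 4, 20): truth gives 16, best alternative gives 0.
Others bid (3, 20, 4): truth gives 16, best alternative gives 0.
Others bid (4, 3, 20): truth gives 16, best alternative gives 0.
(Remaining 58 profiles checked similarly; truth is weakly best in each.)
In every case the truthful bid is at least as good as any alternative, so it is a dominant strategy.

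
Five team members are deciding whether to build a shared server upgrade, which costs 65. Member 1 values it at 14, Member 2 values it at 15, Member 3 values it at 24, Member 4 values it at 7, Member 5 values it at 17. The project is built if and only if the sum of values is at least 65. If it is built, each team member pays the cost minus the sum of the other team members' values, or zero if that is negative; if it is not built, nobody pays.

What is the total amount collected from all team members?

Total value 77 ≥ cost 65, so it is built.
Member 1: others sum to 63; max(0, 65 - 63) = 2.
Member 2: others sum to 62; max(0, 65 - 62) = 3.
Member 3: others sum to 53; max(0, 65 - 53) = 12.
Member 4: others sum to 70; max(0, 65 - 70) = 0.
Member 5: others sum to 60; max(0, 65 - 60) = 5.
Total collected = 2 + 3 + 12 + 0 + 5 = 22.

22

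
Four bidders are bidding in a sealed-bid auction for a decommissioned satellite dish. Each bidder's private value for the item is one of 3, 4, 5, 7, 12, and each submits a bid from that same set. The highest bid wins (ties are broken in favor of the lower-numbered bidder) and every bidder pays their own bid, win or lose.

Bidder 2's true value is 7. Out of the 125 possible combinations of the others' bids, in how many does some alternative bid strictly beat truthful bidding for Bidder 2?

95

Others bid (3, 3, 3): truth gives 0; bid 4 gives 3 > 0. Violating.
Others bid (3, 3, 4): truth gives 0; bid 4 gives 3 > 0. Violating.
Others bid (3, 3, 5): truth gives 0; bid 5 gives 2 > 0. Violating.
Others bid (3, 3, 12): truth gives -7; bid 3 gives -3 > -7. Violating.
Others bid (3, 3, 7): truth gives 0; no alternative beats it.
Others bid (3, 4, 7): truth gives 0; no alternative beats it.
(Checking all 125 profiles: 95 have a profitable deviation, 30 do not.)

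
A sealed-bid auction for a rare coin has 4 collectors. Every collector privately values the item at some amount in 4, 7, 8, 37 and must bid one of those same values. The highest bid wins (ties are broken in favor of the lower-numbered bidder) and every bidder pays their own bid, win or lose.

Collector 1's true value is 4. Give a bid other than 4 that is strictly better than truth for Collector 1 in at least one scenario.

7

Suppose Collector 2 bids 4, Collector 3 bids 4 and Collector 4 bids 7.
Bid 4: loses but pays 4, utility -4.
Bid 7: wins, pays 7, utility 4 - 7 = -3.
So bidding 7 beats truth here (-3 > -4).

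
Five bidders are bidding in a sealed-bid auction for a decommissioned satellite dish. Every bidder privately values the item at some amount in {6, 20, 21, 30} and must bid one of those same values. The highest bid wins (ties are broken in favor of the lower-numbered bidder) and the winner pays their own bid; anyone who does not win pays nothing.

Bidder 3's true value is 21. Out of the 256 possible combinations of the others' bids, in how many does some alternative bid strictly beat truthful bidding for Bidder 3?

Others bid (6, 6, 6, 6): truth gives 0; bid 20 gives 1 > 0. Violating.
Others bid (6, 6, 6, 20): truth gives 0; bid 20 gives 1 > 0. Violating.
Others bid (6, 6, 20, 6): truth gives 0; bid 20 gives 1 > 0. Violating.
Others bid (6, 6, 20, 20): truth gives 0; bid 20 gives 1 > 0. Violating.
Others bid (6, 6, 6, 21): truth gives 0; no alternative beats it.
Others bid (6, 6, 6, 30): truth gives 0; no alternative beats it.
(Checking all 256 profiles: 4 have a profitable deviation, 252 do not.)

4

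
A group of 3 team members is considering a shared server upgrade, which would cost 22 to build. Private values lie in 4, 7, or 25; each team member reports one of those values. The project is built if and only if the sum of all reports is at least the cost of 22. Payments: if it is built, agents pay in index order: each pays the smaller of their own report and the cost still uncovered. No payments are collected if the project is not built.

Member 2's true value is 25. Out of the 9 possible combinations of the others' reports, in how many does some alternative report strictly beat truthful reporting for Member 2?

Others report (4, 25): truth gives 7; report 4 gives 21 > 7. Violating.
Others report (7, 25): truth gives 10; report 4 gives 21 > 10. Violating.
Others report (4, 4): truth gives 7; no alternative beats it.
Others report (4, 7): truth gives 7; no alternative beats it.
(Checking all 9 profiles: 2 have a profitable deviation, 7 do not.)

2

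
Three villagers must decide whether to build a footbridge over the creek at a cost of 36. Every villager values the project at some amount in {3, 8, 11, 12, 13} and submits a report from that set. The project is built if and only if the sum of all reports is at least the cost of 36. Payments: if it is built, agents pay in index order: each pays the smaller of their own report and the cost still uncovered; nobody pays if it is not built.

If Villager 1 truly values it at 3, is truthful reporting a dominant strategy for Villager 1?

Check each profile of the others' reports and compare truth against every alternative report.
Others report (3, 3): truth gives 0, best alternative gives 0.
Others report (3, 8): truth gives 0, best alternative gives 0.
Others report (3, 11): truth gives 0, best alternative gives 0.
Others report (3, 12): truth gives 0, best alternative gives 0.
Others report (3, 13): truth gives 0, best alternative gives 0.
Others report (8, 3): truth gives 0, best alternative gives 0.
(Remaining 19 profiles checked similarly; truth is weakly best in each.)
In every case the truthful report is at least as good as any alternative, so it is a dominant strategy.

Yes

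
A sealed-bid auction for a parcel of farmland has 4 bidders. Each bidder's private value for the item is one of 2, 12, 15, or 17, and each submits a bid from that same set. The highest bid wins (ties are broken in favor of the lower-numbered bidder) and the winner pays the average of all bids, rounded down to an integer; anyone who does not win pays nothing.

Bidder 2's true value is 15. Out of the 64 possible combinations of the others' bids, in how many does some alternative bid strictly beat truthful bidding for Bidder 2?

Others bid (2, 2, 2): truth gives 10; bid 12 gives 11 > 10. Violating.
Others bid (2, 2, 17): truth gives 0; bid 17 gives 6 > 0. Violating.
Others bid (2, 12, 12): truth gives 5; bid 12 gives 6 > 5. Violating.
Others bid (2, 12, 17): truth gives 0; bid 17 gives 3 > 0. Violating.
Others bid (2, 2, 12): truth gives 8; no alternative beats it.
Others bid (2, 2, 15): truth gives 7; no alternative beats it.
(Checking all 64 profiles: 23 have a profitable deviation, 41 do not.)

23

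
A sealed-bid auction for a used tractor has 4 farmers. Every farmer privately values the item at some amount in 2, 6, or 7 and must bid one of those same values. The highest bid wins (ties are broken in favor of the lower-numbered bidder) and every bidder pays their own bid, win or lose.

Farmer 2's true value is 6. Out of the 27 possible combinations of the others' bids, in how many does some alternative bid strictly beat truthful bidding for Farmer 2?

Others bid (2, 2, 7): truth gives -6; bid 7 gives -1 > -6. Violating.
Others bid (2, 6, 7): truth gives -6; bid 7 gives -1 > -6. Violating.
Others bid (2, 7, 2): truth gives -6; bid 7 gives -1 > -6. Violating.
Others bid (2, 7, 6): truth gives -6; bid 7 gives -1 > -6. Violating.
Others bid (2, 2, 2): truth gives 0; no alternative beats it.
Others bid (2, 2, 6): truth gives 0; no alternative beats it.
(Checking all 27 profiles: 23 have a profitable deviation, 4 do not.)

23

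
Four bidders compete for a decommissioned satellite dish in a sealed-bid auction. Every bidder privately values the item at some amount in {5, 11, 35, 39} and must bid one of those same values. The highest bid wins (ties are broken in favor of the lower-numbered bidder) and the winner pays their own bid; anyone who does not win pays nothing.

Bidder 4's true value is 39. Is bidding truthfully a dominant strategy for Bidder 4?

No

Consider the case where Bidder 1 bids 5, Bidder 2 bids 5 and Bidder 3 bids 5.
Truthful bid 39: wins, pays 39, utility 39 - 39 = 0.
Bid 11 instead: wins, pays 11, utility 39 - 11 = 28.
Since 28 > 0, bidding 11 is strictly better here, so truthful bidding is not dominant.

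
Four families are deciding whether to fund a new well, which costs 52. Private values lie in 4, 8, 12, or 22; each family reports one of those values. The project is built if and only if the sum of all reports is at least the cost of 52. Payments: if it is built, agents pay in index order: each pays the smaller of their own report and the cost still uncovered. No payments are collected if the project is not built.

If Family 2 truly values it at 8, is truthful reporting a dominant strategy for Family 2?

Consider the case where Family 1 reports 4, Family 3 reports 22 and Family 4 reports 22.
Truthful report 8: project built, pays 8, utility 8 - 8 = 0.
Report 4 instead: project built, pays 4, utility 8 - 4 = 4.
Since 4 > 0, reporting 4 is strictly better here, so truthful reporting is not dominant.

No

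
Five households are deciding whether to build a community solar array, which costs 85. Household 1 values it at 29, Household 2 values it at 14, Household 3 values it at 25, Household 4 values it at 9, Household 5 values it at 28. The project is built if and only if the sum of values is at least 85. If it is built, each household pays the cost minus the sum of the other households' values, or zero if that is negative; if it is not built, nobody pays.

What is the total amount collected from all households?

22

Total value 105 ≥ cost 85, so it is built.
Household 1: others sum to 76; max(0, 85 - 76) = 9.
Household 2: others sum to 91; max(0, 85 - 91) = 0.
Household 3: others sum to 80; max(0, 85 - 80) = 5.
Household 4: others sum to 96; max(0, 85 - 96) = 0.
Household 5: others sum to 77; max(0, 85 - 77) = 8.
Total collected = 9 + 0 + 5 + 0 + 8 = 22.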